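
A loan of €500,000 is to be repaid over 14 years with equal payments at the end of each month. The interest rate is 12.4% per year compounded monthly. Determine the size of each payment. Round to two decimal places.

Level ordinary annuity; solve PV = PMT × [(1 − (1+r)^−n)/r] for PMT.
Periodic rate r = 0.124/12 per month; n is counted in months.
With n = 168: PMT = 500,000 / ([(1 − (1+r)^−n)/r]) = €6,283.96

€6,283.96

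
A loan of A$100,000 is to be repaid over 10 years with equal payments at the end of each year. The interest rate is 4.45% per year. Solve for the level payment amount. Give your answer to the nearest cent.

Level ordinary annuity; solve PV = PMT × [(1 − (1+r)^−n)/r] for PMT.
Periodic rate r = 0.0445 per year.
With n = 10: PMT = 100,000 / ([(1 − (1+r)^−n)/r]) = A$12,606.83

A$12,606.83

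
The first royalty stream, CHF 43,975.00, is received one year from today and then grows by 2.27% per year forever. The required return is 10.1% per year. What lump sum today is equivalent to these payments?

CHF 561,621.97

Periodic rate r = 0.101 per year.
Growing perpetuity (Gordon): PV = PMT₁ / (r − g) = 43,975 / (r − 0.0227) = CHF 561,621.97.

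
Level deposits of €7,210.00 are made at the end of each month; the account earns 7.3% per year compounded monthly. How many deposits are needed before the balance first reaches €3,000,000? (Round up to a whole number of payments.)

Periodic rate r = 0.073/12 per month; n is counted in months.
Ordinary annuity FV: 3,000,000 = 7,210 × [((1+r)^n − 1)/r].
(1+r)^n = 1 + 3,000,000 × r / 7,210, so n = ln(1 + 3,000,000·r/7,210) / ln(1+r) = 208.02.
Round up to a whole number of payments: n = 209.

209 payments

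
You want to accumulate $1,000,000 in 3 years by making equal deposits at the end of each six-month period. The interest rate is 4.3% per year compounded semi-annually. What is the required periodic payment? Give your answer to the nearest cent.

Level ordinary annuity; solve FV = PMT × [((1+r)^n − 1)/r] for PMT.
Periodic rate r = 0.043/2 per half-year; n is counted in half-years.
With n = 6: PMT = 1,000,000 / ([((1+r)^n − 1)/r]) = $157,930.59

$157,930.59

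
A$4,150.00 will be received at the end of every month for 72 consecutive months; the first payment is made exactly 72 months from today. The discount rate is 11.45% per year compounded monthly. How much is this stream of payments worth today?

Ordinary annuity of 72 payments, first payment at period 72.
Periodic rate r = 0.1145/12 per month; n is counted in months.
The ordinary-annuity PV formula values the stream one period before the first payment (period 71); discount that back 71 periods:
PV₀ = 4,150 × [1 − (1+r)^−72] / r × (1+r)^−71 = A$109,761.32

A$109,761.32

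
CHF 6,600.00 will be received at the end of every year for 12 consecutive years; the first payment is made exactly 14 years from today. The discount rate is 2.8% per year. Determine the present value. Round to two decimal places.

Ordinary annuity of 12 payments, first payment at period 14.
Periodic rate r = 0.028 per year.
The ordinary-annuity PV formula values the stream one period before the first payment (period 13); discount that back 13 periods:
PV₀ = 6,600 × [1 − (1+r)^−12] / r × (1+r)^−13 = CHF 46,433.45

CHF 46,433.45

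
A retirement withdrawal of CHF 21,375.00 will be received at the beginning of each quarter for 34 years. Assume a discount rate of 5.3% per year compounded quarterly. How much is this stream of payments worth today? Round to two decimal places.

This is an annuity due: 136 payments of CHF 21,375.00 at the beginning of each quarter.
Periodic rate r = 0.053/4 per quarter; n is counted in quarters.
PV = PMT × [(1 − (1+r)^−n)/r] × (1+r) = 21,375 × [1 − (1+r)^−136] / r × (1+r) = CHF 1,361,717.71

CHF 1,361,717.71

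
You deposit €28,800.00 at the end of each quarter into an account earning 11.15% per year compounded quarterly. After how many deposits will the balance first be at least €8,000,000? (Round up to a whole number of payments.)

Periodic rate r = 0.1115/4 per quarter; n is counted in quarters.
Ordinary annuity FV: 8,000,000 = 28,800 × [((1+r)^n − 1)/r].
(1+r)^n = 1 + 8,000,000 × r / 28,800, so n = ln(1 + 8,000,000·r/28,800) / ln(1+r) = 78.86.
Round up to a whole number of payments: n = 79.

79 payments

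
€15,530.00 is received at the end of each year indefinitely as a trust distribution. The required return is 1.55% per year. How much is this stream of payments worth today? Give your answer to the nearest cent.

€1,001,935.48

Periodic rate r = 0.0155 per year.
Level perpetuity: PV = PMT / r = 15,530 / (0.0155) = €1,001,935.48.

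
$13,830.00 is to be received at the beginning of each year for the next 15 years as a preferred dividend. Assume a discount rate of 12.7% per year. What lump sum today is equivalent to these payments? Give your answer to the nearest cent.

$102,306.33

This is an annuity due: 15 payments of $13,830.00 at the beginning of each year.
Periodic rate r = 0.127 per year.
PV = PMT × [(1 − (1+r)^−n)/r] × (1+r) = 13,830 × [1 − (1+r)^−15] / r × (1+r) = $102,306.33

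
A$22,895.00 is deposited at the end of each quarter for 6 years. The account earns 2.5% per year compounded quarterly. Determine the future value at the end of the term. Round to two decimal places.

This is an ordinary annuity: 24 deposits of A$22,895.00 at the end of each quarter.
Periodic rate r = 0.025/4 per quarter; n is counted in quarters.
FV = PMT × [((1+r)^n − 1)/r] = 22,895 × [(1+r)^24 − 1] / r = A$590,844.92

A$590,844.92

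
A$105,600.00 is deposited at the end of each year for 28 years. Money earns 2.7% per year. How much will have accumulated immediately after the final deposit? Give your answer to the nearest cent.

This is an ordinary annuity: 28 deposits of A$105,600.00 at the end of each year.
Periodic rate r = 0.027 per year.
FV = PMT × [((1+r)^n − 1)/r] = 105,600 × [(1+r)^28 − 1] / r = A$4,335,444.17

A$4,335,444.17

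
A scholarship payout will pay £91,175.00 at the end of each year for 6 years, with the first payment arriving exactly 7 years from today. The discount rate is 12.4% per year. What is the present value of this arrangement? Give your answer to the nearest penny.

£183,808.26

Ordinary annuity of 6 payments, first payment at period 7.
Periodic rate r = 0.124 per year.
The ordinary-annuity PV formula values the stream one period before the first payment (period 6); discount that back 6 periods:
PV₀ = 91,175 × [1 − (1+r)^−6] / r × (1+r)^−6 = £183,808.26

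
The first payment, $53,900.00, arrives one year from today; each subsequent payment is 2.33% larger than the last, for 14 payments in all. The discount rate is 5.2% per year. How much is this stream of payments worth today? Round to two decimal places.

Periodic rate r = 0.052 per year.
Growing ordinary annuity: PV = PMT₁ × [1 − ((1+g)/(1+r))^n] / (r − g) = 53,900 × [1 − ((1+0.0233)/(1+r))^14] / (r − 0.0233) = $602,996.04.

$602,996.04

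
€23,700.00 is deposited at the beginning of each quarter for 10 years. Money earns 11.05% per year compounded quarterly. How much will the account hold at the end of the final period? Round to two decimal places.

This is an annuity due: 40 deposits of €23,700.00 at the beginning of each quarter.
Periodic rate r = 0.1105/4 per quarter; n is counted in quarters.
FV = PMT × [((1+r)^n − 1)/r] × (1+r) = 23,700 × [(1+r)^40 − 1] / r × (1+r) = €1,740,589.64

€1,740,589.64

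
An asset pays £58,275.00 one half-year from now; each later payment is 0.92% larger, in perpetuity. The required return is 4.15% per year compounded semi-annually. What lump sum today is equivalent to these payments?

Periodic rate r = 0.0415/2 per half-year.
Growing perpetuity (Gordon): PV = PMT₁ / (r − g) = 58,275 / (r − 0.0092) = £5,045,454.55.

£5,045,454.55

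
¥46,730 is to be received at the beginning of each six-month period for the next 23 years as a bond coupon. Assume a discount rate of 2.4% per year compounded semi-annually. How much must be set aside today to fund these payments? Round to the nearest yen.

¥1,664,272

This is an annuity due: 46 payments of ¥46,730 at the beginning of each six-month period.
Periodic rate r = 0.024/2 per half-year; n is counted in half-years.
PV = PMT × [(1 − (1+r)^−n)/r] × (1+r) = 46,730 × [1 − (1+r)^−46] / r × (1+r) = ¥1,664,272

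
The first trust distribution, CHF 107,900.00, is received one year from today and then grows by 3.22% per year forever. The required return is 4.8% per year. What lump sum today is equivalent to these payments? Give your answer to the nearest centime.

Periodic rate r = 0.048 per year.
Growing perpetuity (Gordon): PV = PMT₁ / (r − g) = 107,900 / (r − 0.0322) = CHF 6,829,113.92.

CHF 6,829,113.92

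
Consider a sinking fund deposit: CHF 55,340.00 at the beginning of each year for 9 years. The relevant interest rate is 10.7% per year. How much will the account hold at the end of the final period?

CHF 856,790.70

This is an annuity due: 9 deposits of CHF 55,340.00 at the beginning of each year.
Periodic rate r = 0.107 per year.
FV = PMT × [((1+r)^n − 1)/r] × (1+r) = 55,340 × [(1+r)^9 − 1] / r × (1+r) = CHF 856,790.70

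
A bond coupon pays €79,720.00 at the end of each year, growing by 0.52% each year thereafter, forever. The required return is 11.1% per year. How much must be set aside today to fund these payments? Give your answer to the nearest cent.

€753,497.16

Periodic rate r = 0.111 per year.
Growing perpetuity (Gordon): PV = PMT₁ / (r − g) = 79,720 / (r − 0.0052) = €753,497.16.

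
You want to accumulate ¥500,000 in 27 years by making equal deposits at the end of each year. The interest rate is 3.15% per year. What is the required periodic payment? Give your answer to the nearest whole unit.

Level ordinary annuity; solve FV = PMT × [((1+r)^n − 1)/r] for PMT.
Periodic rate r = 0.0315 per year.
With n = 27: PMT = 500,000 / ([((1+r)^n − 1)/r]) = ¥12,020

¥12,020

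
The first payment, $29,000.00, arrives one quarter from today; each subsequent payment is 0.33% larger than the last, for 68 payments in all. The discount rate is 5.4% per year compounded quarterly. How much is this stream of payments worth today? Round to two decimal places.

$1,413,987.13

Periodic rate r = 0.054/4 per quarter; n is counted in quarters.
Growing ordinary annuity: PV = PMT₁ × [1 − ((1+g)/(1+r))^n] / (r − g) = 29,000 × [1 − ((1+0.0033)/(1+r))^68] / (r − 0.0033) = $1,413,987.13.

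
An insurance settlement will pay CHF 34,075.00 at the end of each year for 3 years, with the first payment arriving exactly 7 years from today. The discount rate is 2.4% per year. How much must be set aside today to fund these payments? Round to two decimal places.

Ordinary annuity of 3 payments, first payment at period 7.
Periodic rate r = 0.024 per year.
The ordinary-annuity PV formula values the stream one period before the first payment (period 6); discount that back 6 periods:
PV₀ = 34,075 × [1 − (1+r)^−3] / r × (1+r)^−6 = CHF 84,574.39

CHF 84,574.39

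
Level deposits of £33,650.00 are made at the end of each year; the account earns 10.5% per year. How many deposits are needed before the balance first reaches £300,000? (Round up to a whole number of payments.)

7 payments

Periodic rate r = 0.105 per year.
Ordinary annuity FV: 300,000 = 33,650 × [((1+r)^n − 1)/r].
(1+r)^n = 1 + 300,000 × r / 33,650, so n = ln(1 + 300,000·r/33,650) / ln(1+r) = 6.62.
Round up to a whole number of payments: n = 7.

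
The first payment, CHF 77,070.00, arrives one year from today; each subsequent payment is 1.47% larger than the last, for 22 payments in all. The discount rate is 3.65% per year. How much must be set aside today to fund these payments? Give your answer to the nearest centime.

CHF 1,320,530.60

Periodic rate r = 0.0365 per year.
Growing ordinary annuity: PV = PMT₁ × [1 − ((1+g)/(1+r))^n] / (r − g) = 77,070 × [1 − ((1+0.0147)/(1+r))^22] / (r − 0.0147) = CHF 1,320,530.60.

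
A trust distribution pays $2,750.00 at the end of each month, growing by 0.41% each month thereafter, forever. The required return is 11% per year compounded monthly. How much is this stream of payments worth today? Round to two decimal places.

Periodic rate r = 0.11/12 per month.
Growing perpetuity (Gordon): PV = PMT₁ / (r − g) = 2,750 / (r − 0.0041) = $542,763.16.

$542,763.16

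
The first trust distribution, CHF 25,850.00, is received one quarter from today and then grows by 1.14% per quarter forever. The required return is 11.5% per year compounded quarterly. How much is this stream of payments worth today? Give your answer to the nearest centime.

Periodic rate r = 0.115/4 per quarter.
Growing perpetuity (Gordon): PV = PMT₁ / (r − g) = 25,850 / (r − 0.0114) = CHF 1,489,913.54.

CHF 1,489,913.54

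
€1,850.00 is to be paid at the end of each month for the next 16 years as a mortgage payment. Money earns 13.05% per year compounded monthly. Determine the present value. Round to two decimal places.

This is an ordinary annuity: 192 payments of €1,850.00 at the end of each month.
Periodic rate r = 0.1305/12 per month; n is counted in months.
PV = PMT × [(1 − (1+r)^−n)/r] = 1,850 × [1 − (1+r)^−192] / r = €148,792.80

€148,792.80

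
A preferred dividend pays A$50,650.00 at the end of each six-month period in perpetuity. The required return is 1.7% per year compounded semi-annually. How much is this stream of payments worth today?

A$5,958,823.53

Periodic rate r = 0.017/2 per half-year.
Level perpetuity: PV = PMT / r = 50,650 / (0.017/2) = A$5,958,823.53.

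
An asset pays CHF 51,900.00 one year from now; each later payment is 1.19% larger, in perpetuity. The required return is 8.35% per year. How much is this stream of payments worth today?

Periodic rate r = 0.0835 per year.
Growing perpetuity (Gordon): PV = PMT₁ / (r − g) = 51,900 / (r − 0.0119) = CHF 724,860.34.

CHF 724,860.34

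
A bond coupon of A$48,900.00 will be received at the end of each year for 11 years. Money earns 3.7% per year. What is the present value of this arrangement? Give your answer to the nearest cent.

A$435,403.12

This is an ordinary annuity: 11 payments of A$48,900.00 at the end of each year.
Periodic rate r = 0.037 per year.
PV = PMT × [(1 − (1+r)^−n)/r] = 48,900 × [1 − (1+r)^−11] / r = A$435,403.12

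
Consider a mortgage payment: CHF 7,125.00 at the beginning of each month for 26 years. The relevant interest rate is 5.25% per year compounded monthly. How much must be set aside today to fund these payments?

This is an annuity due: 312 payments of CHF 7,125.00 at the beginning of each month.
Periodic rate r = 0.0525/12 per month; n is counted in months.
PV = PMT × [(1 − (1+r)^−n)/r] × (1+r) = 7,125 × [1 − (1+r)^−312] / r × (1+r) = CHF 1,216,725.64

CHF 1,216,725.64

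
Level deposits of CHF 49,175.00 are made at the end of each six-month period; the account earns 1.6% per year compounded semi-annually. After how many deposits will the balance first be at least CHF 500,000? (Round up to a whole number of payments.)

Periodic rate r = 0.016/2 per half-year; n is counted in half-years.
Ordinary annuity FV: 500,000 = 49,175 × [((1+r)^n − 1)/r].
(1+r)^n = 1 + 500,000 × r / 49,175, so n = ln(1 + 500,000·r/49,175) / ln(1+r) = 9.81.
Round up to a whole number of payments: n = 10.

10 payments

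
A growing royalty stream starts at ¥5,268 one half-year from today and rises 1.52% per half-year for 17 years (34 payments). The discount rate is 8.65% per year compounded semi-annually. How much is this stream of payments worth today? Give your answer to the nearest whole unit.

Periodic rate r = 0.0865/2 per half-year; n is counted in half-years.
Growing ordinary annuity: PV = PMT₁ × [1 − ((1+g)/(1+r))^n] / (r − g) = 5,268 × [1 − ((1+0.0152)/(1+r))^34] / (r − 0.0152) = ¥113,461.

¥113,461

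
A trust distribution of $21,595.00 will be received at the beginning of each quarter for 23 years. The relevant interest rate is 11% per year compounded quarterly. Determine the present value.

This is an annuity due: 92 payments of $21,595.00 at the beginning of each quarter.
Periodic rate r = 0.11/4 per quarter; n is counted in quarters.
PV = PMT × [(1 − (1+r)^−n)/r] × (1+r) = 21,595 × [1 − (1+r)^−92] / r × (1+r) = $740,359.72

$740,359.72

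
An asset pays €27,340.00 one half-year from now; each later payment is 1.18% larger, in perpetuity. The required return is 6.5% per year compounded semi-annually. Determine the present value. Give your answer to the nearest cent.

€1,320,772.95

Periodic rate r = 0.065/2 per half-year.
Growing perpetuity (Gordon): PV = PMT₁ / (r − g) = 27,340 / (r − 0.0118) = €1,320,772.95.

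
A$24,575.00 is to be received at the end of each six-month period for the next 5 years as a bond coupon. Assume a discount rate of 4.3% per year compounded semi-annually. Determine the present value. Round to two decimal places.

A$219,024.56

This is an ordinary annuity: 10 payments of A$24,575.00 at the end of each six-month period.
Periodic rate r = 0.043/2 per half-year; n is counted in half-years.
PV = PMT × [(1 − (1+r)^−n)/r] = 24,575 × [1 − (1+r)^−10] / r = A$219,024.56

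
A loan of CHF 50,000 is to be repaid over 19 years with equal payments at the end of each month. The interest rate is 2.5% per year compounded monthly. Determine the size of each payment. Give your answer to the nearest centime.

CHF 275.71

Level ordinary annuity; solve PV = PMT × [(1 − (1+r)^−n)/r] for PMT.
Periodic rate r = 0.025/12 per month; n is counted in months.
With n = 228: PMT = 50,000 / ([(1 − (1+r)^−n)/r]) = CHF 275.71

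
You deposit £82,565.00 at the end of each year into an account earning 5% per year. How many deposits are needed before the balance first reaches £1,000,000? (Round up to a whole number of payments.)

10 payments

Periodic rate r = 0.05 per year.
Ordinary annuity FV: 1,000,000 = 82,565 × [((1+r)^n − 1)/r].
(1+r)^n = 1 + 1,000,000 × r / 82,565, so n = ln(1 + 1,000,000·r/82,565) / ln(1+r) = 9.70.
Round up to a whole number of payments: n = 10.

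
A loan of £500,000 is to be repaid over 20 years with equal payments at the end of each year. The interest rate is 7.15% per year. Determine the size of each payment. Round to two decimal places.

£47,748.10

Level ordinary annuity; solve PV = PMT × [(1 − (1+r)^−n)/r] for PMT.
Periodic rate r = 0.0715 per year.
With n = 20: PMT = 500,000 / ([(1 − (1+r)^−n)/r]) = £47,748.10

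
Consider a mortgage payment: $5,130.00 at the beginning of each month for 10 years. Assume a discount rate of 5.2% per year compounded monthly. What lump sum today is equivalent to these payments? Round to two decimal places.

$481,310.84

This is an annuity due: 120 payments of $5,130.00 at the beginning of each month.
Periodic rate r = 0.052/12 per month; n is counted in months.
PV = PMT × [(1 − (1+r)^−n)/r] × (1+r) = 5,130 × [1 − (1+r)^−120] / r × (1+r) = $481,310.84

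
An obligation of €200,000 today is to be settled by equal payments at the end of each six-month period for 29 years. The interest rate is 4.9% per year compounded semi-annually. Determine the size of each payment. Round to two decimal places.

Level ordinary annuity; solve PV = PMT × [(1 − (1+r)^−n)/r] for PMT.
Periodic rate r = 0.049/2 per half-year; n is counted in half-years.
With n = 58: PMT = 200,000 / ([(1 − (1+r)^−n)/r]) = €6,495.61

€6,495.61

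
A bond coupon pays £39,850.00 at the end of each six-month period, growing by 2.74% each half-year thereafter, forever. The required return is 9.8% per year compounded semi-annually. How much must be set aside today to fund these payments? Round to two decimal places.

£1,844,907.41

Periodic rate r = 0.098/2 per half-year.
Growing perpetuity (Gordon): PV = PMT₁ / (r − g) = 39,850 / (r − 0.0274) = £1,844,907.41.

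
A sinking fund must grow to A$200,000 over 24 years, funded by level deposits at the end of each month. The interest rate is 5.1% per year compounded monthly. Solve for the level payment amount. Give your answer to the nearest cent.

A$355.36

Level ordinary annuity; solve FV = PMT × [((1+r)^n − 1)/r] for PMT.
Periodic rate r = 0.051/12 per month; n is counted in months.
With n = 288: PMT = 200,000 / ([((1+r)^n − 1)/r]) = A$355.36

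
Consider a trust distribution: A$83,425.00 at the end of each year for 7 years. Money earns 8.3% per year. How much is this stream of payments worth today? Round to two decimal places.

This is an ordinary annuity: 7 payments of A$83,425.00 at the end of each year.
Periodic rate r = 0.083 per year.
PV = PMT × [(1 − (1+r)^−n)/r] = 83,425 × [1 − (1+r)^−7] / r = A$429,920.42

A$429,920.42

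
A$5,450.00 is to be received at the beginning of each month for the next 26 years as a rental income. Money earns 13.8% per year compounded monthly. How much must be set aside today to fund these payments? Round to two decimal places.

This is an annuity due: 312 payments of A$5,450.00 at the beginning of each month.
Periodic rate r = 0.138/12 per month; n is counted in months.
PV = PMT × [(1 − (1+r)^−n)/r] × (1+r) = 5,450 × [1 − (1+r)^−312] / r × (1+r) = A$465,832.73

A$465,832.73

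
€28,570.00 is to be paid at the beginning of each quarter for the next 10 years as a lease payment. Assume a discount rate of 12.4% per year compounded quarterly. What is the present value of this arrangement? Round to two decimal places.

This is an annuity due: 40 payments of €28,570.00 at the beginning of each quarter.
Periodic rate r = 0.124/4 per quarter; n is counted in quarters.
PV = PMT × [(1 − (1+r)^−n)/r] × (1+r) = 28,570 × [1 − (1+r)^−40] / r × (1+r) = €669,987.76

€669,987.76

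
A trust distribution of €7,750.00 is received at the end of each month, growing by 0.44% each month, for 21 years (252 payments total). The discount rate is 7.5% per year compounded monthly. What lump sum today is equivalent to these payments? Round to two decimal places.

Periodic rate r = 0.075/12 per month; n is counted in months.
Growing ordinary annuity: PV = PMT₁ × [1 − ((1+g)/(1+r))^n] / (r − g) = 7,750 × [1 − ((1+0.0044)/(1+r))^252] / (r − 0.0044) = €1,554,470.44.

€1,554,470.44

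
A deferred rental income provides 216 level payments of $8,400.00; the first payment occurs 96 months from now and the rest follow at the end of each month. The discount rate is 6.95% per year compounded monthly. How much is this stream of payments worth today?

Ordinary annuity of 216 payments, first payment at period 96.
Periodic rate r = 0.0695/12 per month; n is counted in months.
The ordinary-annuity PV formula values the stream one period before the first payment (period 95); discount that back 95 periods:
PV₀ = 8,400 × [1 − (1+r)^−216] / r × (1+r)^−95 = $597,238.60

$597,238.60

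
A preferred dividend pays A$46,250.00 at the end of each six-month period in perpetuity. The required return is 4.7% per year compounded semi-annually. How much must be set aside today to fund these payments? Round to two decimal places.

A$1,968,085.11

Periodic rate r = 0.047/2 per half-year.
Level perpetuity: PV = PMT / r = 46,250 / (0.047/2) = A$1,968,085.11.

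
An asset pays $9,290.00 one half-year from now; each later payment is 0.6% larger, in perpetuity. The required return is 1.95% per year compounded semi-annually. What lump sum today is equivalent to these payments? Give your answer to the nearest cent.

$2,477,333.33

Periodic rate r = 0.0195/2 per half-year.
Growing perpetuity (Gordon): PV = PMT₁ / (r − g) = 9,290 / (r − 0.006) = $2,477,333.33.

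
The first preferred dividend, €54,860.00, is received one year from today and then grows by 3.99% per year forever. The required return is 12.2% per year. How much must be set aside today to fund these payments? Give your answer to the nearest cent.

€668,209.50

Periodic rate r = 0.122 per year.
Growing perpetuity (Gordon): PV = PMT₁ / (r − g) = 54,860 / (r − 0.0399) = €668,209.50.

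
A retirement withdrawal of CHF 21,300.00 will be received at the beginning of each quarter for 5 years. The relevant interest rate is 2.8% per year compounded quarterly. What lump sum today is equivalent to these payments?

CHF 399,007.35

This is an annuity due: 20 payments of CHF 21,300.00 at the beginning of each quarter.
Periodic rate r = 0.028/4 per quarter; n is counted in quarters.
PV = PMT × [(1 − (1+r)^−n)/r] × (1+r) = 21,300 × [1 − (1+r)^−20] / r × (1+r) = CHF 399,007.35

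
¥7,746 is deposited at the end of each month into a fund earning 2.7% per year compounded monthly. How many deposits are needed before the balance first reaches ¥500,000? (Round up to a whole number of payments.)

61 payments

Periodic rate r = 0.027/12 per month; n is counted in months.
Ordinary annuity FV: 500,000 = 7,746 × [((1+r)^n − 1)/r].
(1+r)^n = 1 + 500,000 × r / 7,746, so n = ln(1 + 500,000·r/7,746) / ln(1+r) = 60.34.
Round up to a whole number of payments: n = 61.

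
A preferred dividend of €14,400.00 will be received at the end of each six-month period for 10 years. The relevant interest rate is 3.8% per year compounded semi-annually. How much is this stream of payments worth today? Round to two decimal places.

This is an ordinary annuity: 20 payments of €14,400.00 at the end of each six-month period.
Periodic rate r = 0.038/2 per half-year; n is counted in half-years.
PV = PMT × [(1 − (1+r)^−n)/r] = 14,400 × [1 − (1+r)^−20] / r = €237,748.80

€237,748.80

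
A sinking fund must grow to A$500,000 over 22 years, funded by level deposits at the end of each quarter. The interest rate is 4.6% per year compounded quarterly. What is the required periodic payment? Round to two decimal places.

A$3,313.63

Level ordinary annuity; solve FV = PMT × [((1+r)^n − 1)/r] for PMT.
Periodic rate r = 0.046/4 per quarter; n is counted in quarters.
With n = 88: PMT = 500,000 / ([((1+r)^n − 1)/r]) = A$3,313.63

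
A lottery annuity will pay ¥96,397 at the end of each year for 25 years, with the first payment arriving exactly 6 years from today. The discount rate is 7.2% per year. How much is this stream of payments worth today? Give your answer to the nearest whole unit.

¥779,410

Ordinary annuity of 25 payments, first payment at period 6.
Periodic rate r = 0.072 per year.
The ordinary-annuity PV formula values the stream one period before the first payment (period 5); discount that back 5 periods:
PV₀ = 96,397 × [1 − (1+r)^−25] / r × (1+r)^−5 = ¥779,410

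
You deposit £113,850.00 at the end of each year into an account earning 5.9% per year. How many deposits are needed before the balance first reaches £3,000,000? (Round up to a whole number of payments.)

17 payments

Periodic rate r = 0.059 per year.
Ordinary annuity FV: 3,000,000 = 113,850 × [((1+r)^n − 1)/r].
(1+r)^n = 1 + 3,000,000 × r / 113,850, so n = ln(1 + 3,000,000·r/113,850) / ln(1+r) = 16.36.
Round up to a whole number of payments: n = 17.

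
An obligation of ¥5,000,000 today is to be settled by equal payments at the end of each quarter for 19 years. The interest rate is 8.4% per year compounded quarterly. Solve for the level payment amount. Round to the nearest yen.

¥132,256

Level ordinary annuity; solve PV = PMT × [(1 − (1+r)^−n)/r] for PMT.
Periodic rate r = 0.084/4 per quarter; n is counted in quarters.
With n = 76: PMT = 5,000,000 / ([(1 − (1+r)^−n)/r]) = ¥132,256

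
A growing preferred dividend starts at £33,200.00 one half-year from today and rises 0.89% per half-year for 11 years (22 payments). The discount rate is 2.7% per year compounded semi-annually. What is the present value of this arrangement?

Periodic rate r = 0.027/2 per half-year; n is counted in half-years.
Growing ordinary annuity: PV = PMT₁ × [1 − ((1+g)/(1+r))^n] / (r − g) = 33,200 × [1 − ((1+0.0089)/(1+r))^22] / (r − 0.0089) = £687,343.36.

£687,343.36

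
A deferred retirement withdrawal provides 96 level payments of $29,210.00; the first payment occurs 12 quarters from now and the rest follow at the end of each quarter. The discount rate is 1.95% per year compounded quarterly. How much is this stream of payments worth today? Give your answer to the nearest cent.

$2,118,716.65

Ordinary annuity of 96 payments, first payment at period 12.
Periodic rate r = 0.0195/4 per quarter; n is counted in quarters.
The ordinary-annuity PV formula values the stream one period before the first payment (period 11); discount that back 11 periods:
PV₀ = 29,210 × [1 − (1+r)^−96] / r × (1+r)^−11 = $2,118,716.65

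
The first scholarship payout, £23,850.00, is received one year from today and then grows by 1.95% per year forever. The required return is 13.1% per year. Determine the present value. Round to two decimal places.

Periodic rate r = 0.131 per year.
Growing perpetuity (Gordon): PV = PMT₁ / (r − g) = 23,850 / (r − 0.0195) = £213,901.35.

£213,901.35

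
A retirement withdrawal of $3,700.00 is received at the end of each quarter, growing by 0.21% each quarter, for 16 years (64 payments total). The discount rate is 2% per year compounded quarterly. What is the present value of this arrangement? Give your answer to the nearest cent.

Periodic rate r = 0.02/4 per quarter; n is counted in quarters.
Growing ordinary annuity: PV = PMT₁ × [1 − ((1+g)/(1+r))^n] / (r − g) = 3,700 × [1 − ((1+0.0021)/(1+r))^64] / (r − 0.0021) = $215,427.81.

$215,427.81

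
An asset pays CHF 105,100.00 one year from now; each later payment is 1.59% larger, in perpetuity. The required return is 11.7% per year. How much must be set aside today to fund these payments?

Periodic rate r = 0.117 per year.
Growing perpetuity (Gordon): PV = PMT₁ / (r − g) = 105,100 / (r − 0.0159) = CHF 1,039,564.79.

CHF 1,039,564.79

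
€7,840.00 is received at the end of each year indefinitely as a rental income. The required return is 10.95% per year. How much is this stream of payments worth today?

Periodic rate r = 0.1095 per year.
Level perpetuity: PV = PMT / r = 7,840 / (0.1095) = €71,598.17.

€71,598.17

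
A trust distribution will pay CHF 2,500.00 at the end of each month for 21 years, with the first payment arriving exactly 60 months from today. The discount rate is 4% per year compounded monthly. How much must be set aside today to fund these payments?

CHF 349,864.79

Ordinary annuity of 252 payments, first payment at period 60.
Periodic rate r = 0.04/12 per month; n is counted in months.
The ordinary-annuity PV formula values the stream one period before the first payment (period 59); discount that back 59 periods:
PV₀ = 2,500 × [1 − (1+r)^−252] / r × (1+r)^−59 = CHF 349,864.79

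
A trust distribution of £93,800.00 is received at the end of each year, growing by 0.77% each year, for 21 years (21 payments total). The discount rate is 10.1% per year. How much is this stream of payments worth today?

£848,776.30

Periodic rate r = 0.101 per year.
Growing ordinary annuity: PV = PMT₁ × [1 − ((1+g)/(1+r))^n] / (r − g) = 93,800 × [1 − ((1+0.0077)/(1+r))^21] / (r − 0.0077) = £848,776.30.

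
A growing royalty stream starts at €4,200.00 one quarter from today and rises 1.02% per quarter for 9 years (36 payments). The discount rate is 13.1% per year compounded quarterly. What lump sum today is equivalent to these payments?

Periodic rate r = 0.131/4 per quarter; n is counted in quarters.
Growing ordinary annuity: PV = PMT₁ × [1 − ((1+g)/(1+r))^n] / (r − g) = 4,200 × [1 − ((1+0.0102)/(1+r))^36] / (r − 0.0102) = €102,124.78.

€102,124.78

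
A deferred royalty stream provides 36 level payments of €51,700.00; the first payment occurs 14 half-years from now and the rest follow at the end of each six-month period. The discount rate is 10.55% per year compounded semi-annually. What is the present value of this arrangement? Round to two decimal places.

€423,442.53

Ordinary annuity of 36 payments, first payment at period 14.
Periodic rate r = 0.1055/2 per half-year; n is counted in half-years.
The ordinary-annuity PV formula values the stream one period before the first payment (period 13); discount that back 13 periods:
PV₀ = 51,700 × [1 − (1+r)^−36] / r × (1+r)^−13 = €423,442.53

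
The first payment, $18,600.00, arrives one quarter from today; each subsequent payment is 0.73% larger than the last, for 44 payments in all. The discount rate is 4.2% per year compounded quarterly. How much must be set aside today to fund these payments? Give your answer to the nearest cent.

Periodic rate r = 0.042/4 per quarter; n is counted in quarters.
Growing ordinary annuity: PV = PMT₁ × [1 − ((1+g)/(1+r))^n] / (r − g) = 18,600 × [1 − ((1+0.0073)/(1+r))^44] / (r − 0.0073) = $757,121.53.

$757,121.53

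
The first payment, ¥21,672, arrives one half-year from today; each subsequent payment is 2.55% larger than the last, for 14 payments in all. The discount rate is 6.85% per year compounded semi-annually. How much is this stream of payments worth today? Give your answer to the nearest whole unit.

¥277,762

Periodic rate r = 0.0685/2 per half-year; n is counted in half-years.
Growing ordinary annuity: PV = PMT₁ × [1 − ((1+g)/(1+r))^n] / (r − g) = 21,672 × [1 − ((1+0.0255)/(1+r))^14] / (r − 0.0255) = ¥277,762.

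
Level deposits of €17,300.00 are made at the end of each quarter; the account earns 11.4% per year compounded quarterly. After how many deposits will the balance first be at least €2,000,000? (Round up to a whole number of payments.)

Periodic rate r = 0.114/4 per quarter; n is counted in quarters.
Ordinary annuity FV: 2,000,000 = 17,300 × [((1+r)^n − 1)/r].
(1+r)^n = 1 + 2,000,000 × r / 17,300, so n = ln(1 + 2,000,000·r/17,300) / ln(1+r) = 51.86.
Round up to a whole number of payments: n = 52.

52 payments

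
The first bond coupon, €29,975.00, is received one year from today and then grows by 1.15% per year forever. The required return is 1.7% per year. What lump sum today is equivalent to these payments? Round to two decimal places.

€5,450,000.00

Periodic rate r = 0.017 per year.
Growing perpetuity (Gordon): PV = PMT₁ / (r − g) = 29,975 / (r − 0.0115) = €5,450,000.00.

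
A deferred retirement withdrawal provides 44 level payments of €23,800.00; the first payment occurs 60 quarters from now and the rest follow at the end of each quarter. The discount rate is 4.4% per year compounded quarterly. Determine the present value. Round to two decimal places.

Ordinary annuity of 44 payments, first payment at period 60.
Periodic rate r = 0.044/4 per quarter; n is counted in quarters.
The ordinary-annuity PV formula values the stream one period before the first payment (period 59); discount that back 59 periods:
PV₀ = 23,800 × [1 − (1+r)^−44] / r × (1+r)^−59 = €433,503.95

€433,503.95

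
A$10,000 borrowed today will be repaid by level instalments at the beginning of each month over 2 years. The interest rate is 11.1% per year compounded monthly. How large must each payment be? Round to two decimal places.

A$462.27

Level annuity due; solve PV = PMT × [(1 − (1+r)^−n)/r] × (1+r) for PMT.
Periodic rate r = 0.111/12 per month; n is counted in months.
With n = 24: PMT = 10,000 / ([(1 − (1+r)^−n)/r] × (1+r)) = A$462.27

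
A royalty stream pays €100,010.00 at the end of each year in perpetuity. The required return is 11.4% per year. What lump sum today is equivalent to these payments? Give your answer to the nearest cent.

Periodic rate r = 0.114 per year.
Level perpetuity: PV = PMT / r = 100,010 / (0.114) = €877,280.70.

€877,280.70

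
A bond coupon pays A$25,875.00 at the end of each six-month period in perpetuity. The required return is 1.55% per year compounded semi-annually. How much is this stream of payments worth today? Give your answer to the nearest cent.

Periodic rate r = 0.0155/2 per half-year.
Level perpetuity: PV = PMT / r = 25,875 / (0.0155/2) = A$3,338,709.68.

A$3,338,709.68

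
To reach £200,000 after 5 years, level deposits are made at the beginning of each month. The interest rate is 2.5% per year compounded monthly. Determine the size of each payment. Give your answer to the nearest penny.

Level annuity due; solve FV = PMT × [((1+r)^n − 1)/r] × (1+r) for PMT.
Periodic rate r = 0.025/12 per month; n is counted in months.
With n = 60: PMT = 200,000 / ([((1+r)^n − 1)/r] × (1+r)) = £3,126.29

£3,126.29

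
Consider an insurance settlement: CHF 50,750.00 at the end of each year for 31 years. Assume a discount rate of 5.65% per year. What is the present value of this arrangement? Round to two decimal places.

This is an ordinary annuity: 31 payments of CHF 50,750.00 at the end of each year.
Periodic rate r = 0.0565 per year.
PV = PMT × [(1 − (1+r)^−n)/r] = 50,750 × [1 − (1+r)^−31] / r = CHF 734,761.97

CHF 734,761.97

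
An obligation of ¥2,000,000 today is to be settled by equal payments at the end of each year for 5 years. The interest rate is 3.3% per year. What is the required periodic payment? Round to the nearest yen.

Level ordinary annuity; solve PV = PMT × [(1 − (1+r)^−n)/r] for PMT.
Periodic rate r = 0.033 per year.
With n = 5: PMT = 2,000,000 / ([(1 − (1+r)^−n)/r]) = ¥440,457

¥440,457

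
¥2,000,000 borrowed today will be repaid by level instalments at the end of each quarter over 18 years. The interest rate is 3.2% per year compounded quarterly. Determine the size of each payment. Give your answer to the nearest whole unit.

Level ordinary annuity; solve PV = PMT × [(1 − (1+r)^−n)/r] for PMT.
Periodic rate r = 0.032/4 per quarter; n is counted in quarters.
With n = 72: PMT = 2,000,000 / ([(1 − (1+r)^−n)/r]) = ¥36,650

¥36,650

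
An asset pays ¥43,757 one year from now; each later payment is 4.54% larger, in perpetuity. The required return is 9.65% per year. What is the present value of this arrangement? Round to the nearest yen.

Periodic rate r = 0.0965 per year.
Growing perpetuity (Gordon): PV = PMT₁ / (r − g) = 43,757 / (r − 0.0454) = ¥856,301.

¥856,301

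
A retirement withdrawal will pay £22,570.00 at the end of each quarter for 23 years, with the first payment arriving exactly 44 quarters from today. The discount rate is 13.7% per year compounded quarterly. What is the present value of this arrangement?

£147,882.96

Ordinary annuity of 92 payments, first payment at period 44.
Periodic rate r = 0.137/4 per quarter; n is counted in quarters.
The ordinary-annuity PV formula values the stream one period before the first payment (period 43); discount that back 43 periods:
PV₀ = 22,570 × [1 − (1+r)^−92] / r × (1+r)^−43 = £147,882.96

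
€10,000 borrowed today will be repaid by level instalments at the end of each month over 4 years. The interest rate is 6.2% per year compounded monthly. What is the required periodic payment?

€235.77

Level ordinary annuity; solve PV = PMT × [(1 − (1+r)^−n)/r] for PMT.
Periodic rate r = 0.062/12 per month; n is counted in months.
With n = 48: PMT = 10,000 / ([(1 − (1+r)^−n)/r]) = €235.77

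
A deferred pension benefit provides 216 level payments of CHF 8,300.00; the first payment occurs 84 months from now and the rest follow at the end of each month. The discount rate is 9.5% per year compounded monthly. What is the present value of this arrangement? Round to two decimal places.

CHF 445,654.66

Ordinary annuity of 216 payments, first payment at period 84.
Periodic rate r = 0.095/12 per month; n is counted in months.
The ordinary-annuity PV formula values the stream one period before the first payment (period 83); discount that back 83 periods:
PV₀ = 8,300 × [1 − (1+r)^−216] / r × (1+r)^−83 = CHF 445,654.66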